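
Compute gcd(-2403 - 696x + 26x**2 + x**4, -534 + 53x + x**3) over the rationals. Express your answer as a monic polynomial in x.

Euclidean algorithm in ℚ[x]:
  x**4 + 26x**2 - 696x - 2403 = (x)(x**3 + 53x - 534) + (-27x**2 - 162x - 2403)
  x**3 + 53x - 534 = (-(1/27)x + 2/9)(-27x**2 - 162x - 2403) + (0)
Last nonzero remainder: -27x**2 - 162x - 2403. Dividing through by -27 gives the monic gcd x**2 + 6x + 89.

89 + 6x + x**2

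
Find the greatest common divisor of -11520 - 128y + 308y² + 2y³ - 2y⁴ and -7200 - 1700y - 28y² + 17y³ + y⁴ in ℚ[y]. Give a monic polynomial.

-720 - 98y + 7y² + y³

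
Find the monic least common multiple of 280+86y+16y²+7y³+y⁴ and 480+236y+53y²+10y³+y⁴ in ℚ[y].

By polynomial division,
  y⁴+7y³+16y²+86y+280 = (y⁴+10y³+53y²+236y+480) + (−3y³−37y²−150y−200)
  y⁴+10y³+53y²+236y+480 = (−(1/3)y+7/9)(−3y³−37y²−150y−200) + ((286/9)y²+286y+5720/9)
  −3y³−37y²−150y−200 = (−(27/286)y−45/143)((286/9)y²+286y+5720/9) + (0)
Last nonzero remainder: (286/9)y²+286y+5720/9. Dividing through by 286/9 gives the monic gcd y²+9y+20.
Then lcm(f, g) = f·g / gcd(f, g); expanding and making the result monic gives the answer.

6720+2344y+750y²+270y³+47y⁴+8y⁵+y⁶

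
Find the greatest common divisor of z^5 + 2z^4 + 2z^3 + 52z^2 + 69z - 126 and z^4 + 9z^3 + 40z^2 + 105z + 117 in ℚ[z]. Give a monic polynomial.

z^2 + 6z + 9

Repeated division with remainder:
  z^5 + 2z^4 + 2z^3 + 52z^2 + 69z - 126 = (z - 7)(z^4 + 9z^3 + 40z^2 + 105z + 117) + (25z^3 + 227z^2 + 687z + 693)
  z^4 + 9z^3 + 40z^2 + 105z + 117 = ((1/25)z - 2/625)(25z^3 + 227z^2 + 687z + 693) + ((8279/625)z^2 + (49674/625)z + 74511/625)
  25z^3 + 227z^2 + 687z + 693 = ((15625/8279)z + 48125/8279)((8279/625)z^2 + (49674/625)z + 74511/625) + (0)
Last nonzero remainder: (8279/625)z^2 + (49674/625)z + 74511/625. Dividing through by 8279/625 gives the monic gcd z^2 + 6z + 9.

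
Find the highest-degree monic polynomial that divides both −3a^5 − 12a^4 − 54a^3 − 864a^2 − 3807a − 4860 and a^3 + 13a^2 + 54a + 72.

a^2 + 7a + 12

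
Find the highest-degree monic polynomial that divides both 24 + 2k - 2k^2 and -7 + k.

Repeated division with remainder:
  -2k^2 + 2k + 24 = (-2k - 12)(k - 7) + (-60)
  k - 7 = (-(1/60)k + 7/60)(-60) + (0)
The last nonzero remainder is the constant -60, so the polynomials are coprime and gcd = 1.

1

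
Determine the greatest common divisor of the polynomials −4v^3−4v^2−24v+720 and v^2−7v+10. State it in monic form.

v−5

Apply the Euclidean algorithm:
  −4v^3−4v^2−24v+720 = (−4v−32)(v^2−7v+10) + (−208v+1040)
  v^2−7v+10 = (−(1/208)v+1/104)(−208v+1040) + (0)
Last nonzero remainder: −208v+1040. Dividing through by −208 gives the monic gcd v−5.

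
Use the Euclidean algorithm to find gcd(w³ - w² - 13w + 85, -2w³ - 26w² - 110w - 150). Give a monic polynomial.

w + 5

Repeated division with remainder:
  w³ - w² - 13w + 85 = (-1/2)(-2w³ - 26w² - 110w - 150) + (-14w² - 68w + 10)
  -2w³ - 26w² - 110w - 150 = ((1/7)w + 57/49)(-14w² - 68w + 10) + (-(1584/49)w - 7920/49)
  -14w² - 68w + 10 = ((343/792)w - 49/792)(-(1584/49)w - 7920/49) + (0)
Last nonzero remainder: -(1584/49)w - 7920/49. Dividing through by -1584/49 gives the monic gcd w + 5.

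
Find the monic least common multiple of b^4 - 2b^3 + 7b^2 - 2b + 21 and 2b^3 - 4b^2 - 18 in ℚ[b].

Repeated division with remainder:
  b^4 - 2b^3 + 7b^2 - 2b + 21 = ((1/2)b)(2b^3 - 4b^2 - 18) + (7b^2 + 7b + 21)
  2b^3 - 4b^2 - 18 = ((2/7)b - 6/7)(7b^2 + 7b + 21) + (0)
Last nonzero remainder: 7b^2 + 7b + 21. Dividing through by 7 gives the monic gcd b^2 + b + 3.
Then lcm(f, g) = f·g / gcd(f, g); expanding and making the result monic gives the answer.

b^5 - 5b^4 + 13b^3 - 23b^2 + 27b - 63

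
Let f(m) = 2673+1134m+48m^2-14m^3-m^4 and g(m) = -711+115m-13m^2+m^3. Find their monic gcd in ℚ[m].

Apply the Euclidean algorithm:
  -m^4-14m^3+48m^2+1134m+2673 = (-m-27)(m^3-13m^2+115m-711) + (-188m^2+3528m-16524)
  m^3-13m^2+115m-711 = (-(1/188)m-271/8836)(-188m^2+3528m-16524) + ((298900/2209)m-2690100/2209)
  -188m^2+3528m-16524 = (-(103823/74725)m+1013931/74725)((298900/2209)m-2690100/2209) + (0)
Last nonzero remainder: (298900/2209)m-2690100/2209. Dividing through by 298900/2209 gives the monic gcd m-9.

-9+m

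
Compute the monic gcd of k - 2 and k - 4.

1

Repeated division with remainder:
  k - 2 = (k - 4) + (2)
  k - 4 = ((1/2)k - 2)(2) + (0)
The last nonzero remainder is the constant 2, so the polynomials are coprime and gcd = 1.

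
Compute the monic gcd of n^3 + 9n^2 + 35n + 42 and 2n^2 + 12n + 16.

n + 2

Euclidean algorithm in ℚ[n]:
  n^3 + 9n^2 + 35n + 42 = ((1/2)n + 3/2)(2n^2 + 12n + 16) + (9n + 18)
  2n^2 + 12n + 16 = ((2/9)n + 8/9)(9n + 18) + (0)
Last nonzero remainder: 9n + 18. Dividing through by 9 gives the monic gcd n + 2.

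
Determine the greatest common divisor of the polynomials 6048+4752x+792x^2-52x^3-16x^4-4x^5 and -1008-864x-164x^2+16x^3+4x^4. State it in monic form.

6+5x+x^2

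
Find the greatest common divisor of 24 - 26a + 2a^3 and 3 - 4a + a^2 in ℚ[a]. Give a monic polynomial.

3 - 4a + a^2

Euclidean algorithm in ℚ[a]:
  2a^3 - 26a + 24 = (2a + 8)(a^2 - 4a + 3) + (0)
The last nonzero remainder a^2 - 4a + 3 is already monic.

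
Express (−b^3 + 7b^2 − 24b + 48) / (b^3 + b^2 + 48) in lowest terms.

By polynomial division,
  −b^3 + 7b^2 − 24b + 48 = (−1)(b^3 + b^2 + 48) + (8b^2 − 24b + 96)
  b^3 + b^2 + 48 = ((1/8)b + 1/2)(8b^2 − 24b + 96) + (0)
Last nonzero remainder: 8b^2 − 24b + 96. Dividing through by 8 gives the monic gcd b^2 − 3b + 12.
Cancel b^2 − 3b + 12 from numerator and denominator to get the reduced form.

(−b + 4)/(b + 4)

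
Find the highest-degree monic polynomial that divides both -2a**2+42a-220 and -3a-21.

Apply the Euclidean algorithm:
  -2a**2+42a-220 = ((2/3)a-56/3)(-3a-21) + (-612)
  -3a-21 = ((1/204)a+7/204)(-612) + (0)
The last nonzero remainder is the constant -612, so the polynomials are coprime and gcd = 1.

1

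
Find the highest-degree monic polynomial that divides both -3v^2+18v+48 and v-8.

Euclidean algorithm in ℚ[v]:
  -3v^2+18v+48 = (-3v-6)(v-8) + (0)
The last nonzero remainder v-8 is already monic.

v-8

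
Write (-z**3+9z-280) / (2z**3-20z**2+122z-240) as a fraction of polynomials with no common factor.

(-z-7)/(2z-6)

Euclidean algorithm in ℚ[z]:
  -z**3+9z-280 = (-1/2)(2z**3-20z**2+122z-240) + (-10z**2+70z-400)
  2z**3-20z**2+122z-240 = (-(1/5)z+3/5)(-10z**2+70z-400) + (0)
Last nonzero remainder: -10z**2+70z-400. Dividing through by -10 gives the monic gcd z**2-7z+40.
Cancel z**2-7z+40 from numerator and denominator to get the reduced form.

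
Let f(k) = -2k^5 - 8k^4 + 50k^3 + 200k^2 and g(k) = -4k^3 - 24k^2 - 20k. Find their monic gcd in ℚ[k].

Repeated division with remainder:
  -2k^5 - 8k^4 + 50k^3 + 200k^2 = ((1/2)k^2 - k - 9)(-4k^3 - 24k^2 - 20k) + (-36k^2 - 180k)
  -4k^3 - 24k^2 - 20k = ((1/9)k + 1/9)(-36k^2 - 180k) + (0)
Last nonzero remainder: -36k^2 - 180k. Dividing through by -36 gives the monic gcd k^2 + 5k.

k^2 + 5k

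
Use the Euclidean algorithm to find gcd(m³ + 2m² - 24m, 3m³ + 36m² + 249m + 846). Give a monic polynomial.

m + 6

Apply the Euclidean algorithm:
  m³ + 2m² - 24m = (1/3)(3m³ + 36m² + 249m + 846) + (-10m² - 107m - 282)
  3m³ + 36m² + 249m + 846 = (-(3/10)m - 39/100)(-10m² - 107m - 282) + ((12267/100)m + 36801/50)
  -10m² - 107m - 282 = (-(1000/12267)m - 100/261)((12267/100)m + 36801/50) + (0)
Last nonzero remainder: (12267/100)m + 36801/50. Dividing through by 12267/100 gives the monic gcd m + 6.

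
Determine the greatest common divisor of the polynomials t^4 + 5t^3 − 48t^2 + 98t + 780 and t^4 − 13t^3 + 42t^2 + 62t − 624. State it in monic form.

t^3 − 5t^2 + 2t + 78

Apply the Euclidean algorithm:
  t^4 + 5t^3 − 48t^2 + 98t + 780 = (t^4 − 13t^3 + 42t^2 + 62t − 624) + (18t^3 − 90t^2 + 36t + 1404)
  t^4 − 13t^3 + 42t^2 + 62t − 624 = ((1/18)t − 4/9)(18t^3 − 90t^2 + 36t + 1404) + (0)
Last nonzero remainder: 18t^3 − 90t^2 + 36t + 1404. Dividing through by 18 gives the monic gcd t^3 − 5t^2 + 2t + 78.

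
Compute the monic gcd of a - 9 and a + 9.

1

Apply the Euclidean algorithm:
  a - 9 = (a + 9) + (-18)
  a + 9 = (-(1/18)a - 1/2)(-18) + (0)
The last nonzero remainder is the constant -18, so the polynomials are coprime and gcd = 1.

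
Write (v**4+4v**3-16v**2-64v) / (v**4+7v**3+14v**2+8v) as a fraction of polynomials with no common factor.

Repeated division with remainder:
  v**4+4v**3-16v**2-64v = (v**4+7v**3+14v**2+8v) + (-3v**3-30v**2-72v)
  v**4+7v**3+14v**2+8v = (-(1/3)v+1)(-3v**3-30v**2-72v) + (20v**2+80v)
  -3v**3-30v**2-72v = (-(3/20)v-9/10)(20v**2+80v) + (0)
Last nonzero remainder: 20v**2+80v. Dividing through by 20 gives the monic gcd v**2+4v.
Cancel v**2+4v from numerator and denominator to get the reduced form.

(v**2-16)/(v**2+3v+2)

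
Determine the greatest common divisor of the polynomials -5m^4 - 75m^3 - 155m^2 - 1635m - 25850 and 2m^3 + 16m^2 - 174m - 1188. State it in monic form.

m + 11

Euclidean algorithm in ℚ[m]:
  -5m^4 - 75m^3 - 155m^2 - 1635m - 25850 = (-(5/2)m - 35/2)(2m^3 + 16m^2 - 174m - 1188) + (-310m^2 - 7650m - 46640)
  2m^3 + 16m^2 - 174m - 1188 = (-(1/155)m + 517/4805)(-310m^2 - 7650m - 46640) + ((334628/961)m + 3680908/961)
  -310m^2 - 7650m - 46640 = (-(148955/167314)m - 1018660/83657)((334628/961)m + 3680908/961) + (0)
Last nonzero remainder: (334628/961)m + 3680908/961. Dividing through by 334628/961 gives the monic gcd m + 11.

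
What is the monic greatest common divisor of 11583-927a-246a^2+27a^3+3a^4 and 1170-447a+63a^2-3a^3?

39-11a+a^2

Apply the Euclidean algorithm:
  3a^4+27a^3-246a^2-927a+11583 = (-a-30)(-3a^3+63a^2-447a+1170) + (1197a^2-13167a+46683)
  -3a^3+63a^2-447a+1170 = (-(1/399)a+10/399)(1197a^2-13167a+46683) + (0)
Last nonzero remainder: 1197a^2-13167a+46683. Dividing through by 1197 gives the monic gcd a^2-11a+39.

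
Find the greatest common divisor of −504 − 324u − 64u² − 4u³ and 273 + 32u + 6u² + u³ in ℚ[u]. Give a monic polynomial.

7 + u

Repeated division with remainder:
  −4u³ − 64u² − 324u − 504 = (−4)(u³ + 6u² + 32u + 273) + (−40u² − 196u + 588)
  u³ + 6u² + 32u + 273 = (−(1/40)u − 11/400)(−40u² − 196u + 588) + ((4131/100)u + 28917/100)
  −40u² − 196u + 588 = (−(4000/4131)u + 2800/1377)((4131/100)u + 28917/100) + (0)
Last nonzero remainder: (4131/100)u + 28917/100. Dividing through by 4131/100 gives the monic gcd u + 7.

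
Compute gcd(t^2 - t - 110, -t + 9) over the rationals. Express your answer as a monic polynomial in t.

1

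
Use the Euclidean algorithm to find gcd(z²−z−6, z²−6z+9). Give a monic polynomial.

z−3

Euclidean algorithm in ℚ[z]:
  z²−z−6 = (z²−6z+9) + (5z−15)
  z²−6z+9 = ((1/5)z−3/5)(5z−15) + (0)
Last nonzero remainder: 5z−15. Dividing through by 5 gives the monic gcd z−3.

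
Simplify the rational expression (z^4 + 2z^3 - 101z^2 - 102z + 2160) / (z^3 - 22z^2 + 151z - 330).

(z^3 + 7z^2 - 66z - 432)/(z^2 - 17z + 66)

Apply the Euclidean algorithm:
  z^4 + 2z^3 - 101z^2 - 102z + 2160 = (z + 24)(z^3 - 22z^2 + 151z - 330) + (276z^2 - 3396z + 10080)
  z^3 - 22z^2 + 151z - 330 = ((1/276)z - 223/6348)(276z^2 - 3396z + 10080) + (-(2550/529)z + 12750/529)
  276z^2 - 3396z + 10080 = (-(24334/425)z + 177744/425)(-(2550/529)z + 12750/529) + (0)
Last nonzero remainder: -(2550/529)z + 12750/529. Dividing through by -2550/529 gives the monic gcd z - 5.
Cancel z - 5 from numerator and denominator to get the reduced form.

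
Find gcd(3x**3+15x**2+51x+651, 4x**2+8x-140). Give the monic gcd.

x+7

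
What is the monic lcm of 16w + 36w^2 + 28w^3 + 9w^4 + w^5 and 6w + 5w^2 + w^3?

48w + 124w^2 + 120w^3 + 55w^4 + 12w^5 + w^6

By polynomial division,
  w^5 + 9w^4 + 28w^3 + 36w^2 + 16w = (w^2 + 4w + 2)(w^3 + 5w^2 + 6w) + (2w^2 + 4w)
  w^3 + 5w^2 + 6w = ((1/2)w + 3/2)(2w^2 + 4w) + (0)
Last nonzero remainder: 2w^2 + 4w. Dividing through by 2 gives the monic gcd w^2 + 2w.
Then lcm(f, g) = f·g / gcd(f, g); expanding and making the result monic gives the answer.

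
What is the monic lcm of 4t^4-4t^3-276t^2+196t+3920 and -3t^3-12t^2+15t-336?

t^6-4t^5-50t^4+240t^3-271t^2-2156t+15680

Apply the Euclidean algorithm:
  4t^4-4t^3-276t^2+196t+3920 = (-(4/3)t+20/3)(-3t^3-12t^2+15t-336) + (-176t^2-352t+6160)
  -3t^3-12t^2+15t-336 = ((3/176)t+3/88)(-176t^2-352t+6160) + (-78t-546)
  -176t^2-352t+6160 = ((88/39)t-440/39)(-78t-546) + (0)
Last nonzero remainder: -78t-546. Dividing through by -78 gives the monic gcd t+7.
Then lcm(f, g) = f·g / gcd(f, g); expanding and making the result monic gives the answer.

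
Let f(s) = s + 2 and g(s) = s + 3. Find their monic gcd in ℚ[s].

1

Repeated division with remainder:
  s + 2 = (s + 3) + (-1)
  s + 3 = (-s - 3)(-1) + (0)
The last nonzero remainder is the constant -1, so the polynomials are coprime and gcd = 1.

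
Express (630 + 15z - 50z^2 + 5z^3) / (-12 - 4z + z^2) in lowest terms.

By polynomial division,
  5z^3 - 50z^2 + 15z + 630 = (5z - 30)(z^2 - 4z - 12) + (-45z + 270)
  z^2 - 4z - 12 = (-(1/45)z - 2/45)(-45z + 270) + (0)
Last nonzero remainder: -45z + 270. Dividing through by -45 gives the monic gcd z - 6.
Cancel z - 6 from numerator and denominator to get the reduced form.

(-105 - 20z + 5z^2)/(2 + z)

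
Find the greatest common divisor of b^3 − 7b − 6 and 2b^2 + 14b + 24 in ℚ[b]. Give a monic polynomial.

By polynomial division,
  b^3 − 7b − 6 = ((1/2)b − 7/2)(2b^2 + 14b + 24) + (30b + 78)
  2b^2 + 14b + 24 = ((1/15)b + 22/75)(30b + 78) + (28/25)
  30b + 78 = ((375/14)b + 975/14)(28/25) + (0)
The last nonzero remainder is the constant 28/25, so the polynomials are coprime and gcd = 1.

1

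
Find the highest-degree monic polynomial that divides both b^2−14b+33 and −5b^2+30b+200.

1

Euclidean algorithm in ℚ[b]:
  b^2−14b+33 = (−1/5)(−5b^2+30b+200) + (−8b+73)
  −5b^2+30b+200 = ((5/8)b+125/64)(−8b+73) + (3675/64)
  −8b+73 = (−(512/3675)b+4672/3675)(3675/64) + (0)
The last nonzero remainder is the constant 3675/64, so the polynomials are coprime and gcd = 1.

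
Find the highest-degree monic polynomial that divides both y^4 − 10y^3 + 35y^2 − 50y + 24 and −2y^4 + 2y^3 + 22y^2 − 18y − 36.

Apply the Euclidean algorithm:
  y^4 − 10y^3 + 35y^2 − 50y + 24 = (−1/2)(−2y^4 + 2y^3 + 22y^2 − 18y − 36) + (−9y^3 + 46y^2 − 59y + 6)
  −2y^4 + 2y^3 + 22y^2 − 18y − 36 = ((2/9)y + 74/81)(−9y^3 + 46y^2 − 59y + 6) + (−(560/81)y^2 + (2800/81)y − 1120/27)
  −9y^3 + 46y^2 − 59y + 6 = ((729/560)y − 81/560)(−(560/81)y^2 + (2800/81)y − 1120/27) + (0)
Last nonzero remainder: −(560/81)y^2 + (2800/81)y − 1120/27. Dividing through by −560/81 gives the monic gcd y^2 − 5y + 6.

y^2 − 5y + 6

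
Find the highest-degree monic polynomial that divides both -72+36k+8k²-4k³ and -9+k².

-9+k²

By polynomial division,
  -4k³+8k²+36k-72 = (-4k+8)(k²-9) + (0)
The last nonzero remainder k²-9 is already monic.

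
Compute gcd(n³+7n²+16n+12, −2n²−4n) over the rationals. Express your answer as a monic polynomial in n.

Euclidean algorithm in ℚ[n]:
  n³+7n²+16n+12 = (−(1/2)n−5/2)(−2n²−4n) + (6n+12)
  −2n²−4n = (−(1/3)n)(6n+12) + (0)
Last nonzero remainder: 6n+12. Dividing through by 6 gives the monic gcd n+2.

n+2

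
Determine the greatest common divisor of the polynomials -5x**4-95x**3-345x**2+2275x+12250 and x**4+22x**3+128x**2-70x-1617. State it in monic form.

Euclidean algorithm in ℚ[x]:
  -5x**4-95x**3-345x**2+2275x+12250 = (-5)(x**4+22x**3+128x**2-70x-1617) + (15x**3+295x**2+1925x+4165)
  x**4+22x**3+128x**2-70x-1617 = ((1/15)x+7/45)(15x**3+295x**2+1925x+4165) + (-(416/9)x**2-(5824/9)x-20384/9)
  15x**3+295x**2+1925x+4165 = (-(135/416)x-765/416)(-(416/9)x**2-(5824/9)x-20384/9) + (0)
Last nonzero remainder: -(416/9)x**2-(5824/9)x-20384/9. Dividing through by -416/9 gives the monic gcd x**2+14x+49.

x**2+14x+49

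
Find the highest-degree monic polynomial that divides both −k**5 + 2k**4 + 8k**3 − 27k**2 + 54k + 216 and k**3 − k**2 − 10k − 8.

Repeated division with remainder:
  −k**5 + 2k**4 + 8k**3 − 27k**2 + 54k + 216 = (−k**2 + k − 1)(k**3 − k**2 − 10k − 8) + (−26k**2 + 52k + 208)
  k**3 − k**2 − 10k − 8 = (−(1/26)k − 1/26)(−26k**2 + 52k + 208) + (0)
Last nonzero remainder: −26k**2 + 52k + 208. Dividing through by −26 gives the monic gcd k**2 − 2k − 8.

k**2 − 2k − 8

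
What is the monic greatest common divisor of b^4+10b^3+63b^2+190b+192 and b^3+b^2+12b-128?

By polynomial division,
  b^4+10b^3+63b^2+190b+192 = (b+9)(b^3+b^2+12b-128) + (42b^2+210b+1344)
  b^3+b^2+12b-128 = ((1/42)b-2/21)(42b^2+210b+1344) + (0)
Last nonzero remainder: 42b^2+210b+1344. Dividing through by 42 gives the monic gcd b^2+5b+32.

b^2+5b+32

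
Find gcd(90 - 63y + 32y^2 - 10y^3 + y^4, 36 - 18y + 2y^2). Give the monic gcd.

Euclidean algorithm in ℚ[y]:
  y^4 - 10y^3 + 32y^2 - 63y + 90 = ((1/2)y^2 - (1/2)y + 5/2)(2y^2 - 18y + 36) + (0)
Last nonzero remainder: 2y^2 - 18y + 36. Dividing through by 2 gives the monic gcd y^2 - 9y + 18.

18 - 9y + y^2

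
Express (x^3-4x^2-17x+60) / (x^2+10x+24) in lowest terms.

Euclidean algorithm in ℚ[x]:
  x^3-4x^2-17x+60 = (x-14)(x^2+10x+24) + (99x+396)
  x^2+10x+24 = ((1/99)x+2/33)(99x+396) + (0)
Last nonzero remainder: 99x+396. Dividing through by 99 gives the monic gcd x+4.
Cancel x+4 from numerator and denominator to get the reduced form.

(x^2-8x+15)/(x+6)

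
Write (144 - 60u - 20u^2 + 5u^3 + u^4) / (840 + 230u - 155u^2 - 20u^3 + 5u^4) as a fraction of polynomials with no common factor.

(-12 + 4u + u^2)/(-70 - 25u + 5u^2)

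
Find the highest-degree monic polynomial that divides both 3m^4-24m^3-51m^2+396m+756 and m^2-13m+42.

m^2-13m+42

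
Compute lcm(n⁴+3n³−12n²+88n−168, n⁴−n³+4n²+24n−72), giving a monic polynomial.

Apply the Euclidean algorithm:
  n⁴+3n³−12n²+88n−168 = (n⁴−n³+4n²+24n−72) + (4n³−16n²+64n−96)
  n⁴−n³+4n²+24n−72 = ((1/4)n+3/4)(4n³−16n²+64n−96) + (0)
Last nonzero remainder: 4n³−16n²+64n−96. Dividing through by 4 gives the monic gcd n³−4n²+16n−24.
Then lcm(f, g) = f·g / gcd(f, g); expanding and making the result monic gives the answer.

n⁵+6n⁴−3n³+52n²+96n−504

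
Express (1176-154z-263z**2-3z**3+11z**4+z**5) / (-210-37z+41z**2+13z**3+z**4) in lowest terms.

Repeated division with remainder:
  z**5+11z**4-3z**3-263z**2-154z+1176 = (z-2)(z**4+13z**3+41z**2-37z-210) + (-18z**3-144z**2-18z+756)
  z**4+13z**3+41z**2-37z-210 = (-(1/18)z-5/18)(-18z**3-144z**2-18z+756) + (0)
Last nonzero remainder: -18z**3-144z**2-18z+756. Dividing through by -18 gives the monic gcd z**3+8z**2+z-42.
Cancel z**3+8z**2+z-42 from numerator and denominator to get the reduced form.

(-28+3z+z**2)/(5+z)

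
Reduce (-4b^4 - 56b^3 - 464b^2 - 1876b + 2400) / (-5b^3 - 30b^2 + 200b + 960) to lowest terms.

Repeated division with remainder:
  -4b^4 - 56b^3 - 464b^2 - 1876b + 2400 = ((4/5)b + 32/5)(-5b^3 - 30b^2 + 200b + 960) + (-432b^2 - 3924b - 3744)
  -5b^3 - 30b^2 + 200b + 960 = ((5/432)b - 185/5184)(-432b^2 - 3924b - 3744) + ((14875/144)b + 14875/18)
  -432b^2 - 3924b - 3744 = (-(62208/14875)b - 67392/14875)((14875/144)b + 14875/18) + (0)
Last nonzero remainder: (14875/144)b + 14875/18. Dividing through by 14875/144 gives the monic gcd b + 8.
Cancel b + 8 from numerator and denominator to get the reduced form.

(4b^3 + 24b^2 + 272b - 300)/(5b^2 - 10b - 120)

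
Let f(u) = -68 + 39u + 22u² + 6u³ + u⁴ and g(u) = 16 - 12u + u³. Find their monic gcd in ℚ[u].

4 + u

Repeated division with remainder:
  u⁴ + 6u³ + 22u² + 39u - 68 = (u + 6)(u³ - 12u + 16) + (34u² + 95u - 164)
  u³ - 12u + 16 = ((1/34)u - 95/1156)(34u² + 95u - 164) + ((729/1156)u + 729/289)
  34u² + 95u - 164 = ((39304/729)u - 47396/729)((729/1156)u + 729/289) + (0)
Last nonzero remainder: (729/1156)u + 729/289. Dividing through by 729/1156 gives the monic gcd u + 4.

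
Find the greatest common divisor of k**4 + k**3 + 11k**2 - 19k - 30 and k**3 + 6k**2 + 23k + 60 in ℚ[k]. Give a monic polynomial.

k**2 + 2k + 15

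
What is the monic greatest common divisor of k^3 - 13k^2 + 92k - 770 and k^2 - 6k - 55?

By polynomial division,
  k^3 - 13k^2 + 92k - 770 = (k - 7)(k^2 - 6k - 55) + (105k - 1155)
  k^2 - 6k - 55 = ((1/105)k + 1/21)(105k - 1155) + (0)
Last nonzero remainder: 105k - 1155. Dividing through by 105 gives the monic gcd k - 11.

k - 11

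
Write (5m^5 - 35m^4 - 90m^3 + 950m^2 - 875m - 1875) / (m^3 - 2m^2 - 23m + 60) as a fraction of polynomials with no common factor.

Repeated division with remainder:
  5m^5 - 35m^4 - 90m^3 + 950m^2 - 875m - 1875 = (5m^2 - 25m - 25)(m^3 - 2m^2 - 23m + 60) + (25m^2 + 50m - 375)
  m^3 - 2m^2 - 23m + 60 = ((1/25)m - 4/25)(25m^2 + 50m - 375) + (0)
Last nonzero remainder: 25m^2 + 50m - 375. Dividing through by 25 gives the monic gcd m^2 + 2m - 15.
Cancel m^2 + 2m - 15 from numerator and denominator to get the reduced form.

(5m^3 - 45m^2 + 75m + 125)/(m - 4)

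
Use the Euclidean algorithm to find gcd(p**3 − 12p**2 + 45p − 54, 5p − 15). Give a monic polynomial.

By polynomial division,
  p**3 − 12p**2 + 45p − 54 = ((1/5)p**2 − (9/5)p + 18/5)(5p − 15) + (0)
Last nonzero remainder: 5p − 15. Dividing through by 5 gives the monic gcd p − 3.

p − 3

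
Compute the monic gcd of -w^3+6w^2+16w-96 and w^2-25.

1

Euclidean algorithm in ℚ[w]:
  -w^3+6w^2+16w-96 = (-w+6)(w^2-25) + (-9w+54)
  w^2-25 = (-(1/9)w-2/3)(-9w+54) + (11)
  -9w+54 = (-(9/11)w+54/11)(11) + (0)
The last nonzero remainder is the constant 11, so the polynomials are coprime and gcd = 1.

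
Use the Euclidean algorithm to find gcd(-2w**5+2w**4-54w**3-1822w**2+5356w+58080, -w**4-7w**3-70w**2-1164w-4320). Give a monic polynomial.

Repeated division with remainder:
  -2w**5+2w**4-54w**3-1822w**2+5356w+58080 = (2w-16)(-w**4-7w**3-70w**2-1164w-4320) + (-26w**3-614w**2-4628w-11040)
  -w**4-7w**3-70w**2-1164w-4320 = ((1/26)w-108/169)(-26w**3-614w**2-4628w-11040) + (-(48060/169)w**2-(48060/13)w-1922400/169)
  -26w**3-614w**2-4628w-11040 = ((2197/24030)w+3887/4005)(-(48060/169)w**2-(48060/13)w-1922400/169) + (0)
Last nonzero remainder: -(48060/169)w**2-(48060/13)w-1922400/169. Dividing through by -48060/169 gives the monic gcd w**2+13w+40.

w**2+13w+40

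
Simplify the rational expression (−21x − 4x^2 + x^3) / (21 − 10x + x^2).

Euclidean algorithm in ℚ[x]:
  x^3 − 4x^2 − 21x = (x + 6)(x^2 − 10x + 21) + (18x − 126)
  x^2 − 10x + 21 = ((1/18)x − 1/6)(18x − 126) + (0)
Last nonzero remainder: 18x − 126. Dividing through by 18 gives the monic gcd x − 7.
Cancel x − 7 from numerator and denominator to get the reduced form.

(3x + x^2)/(−3 + x)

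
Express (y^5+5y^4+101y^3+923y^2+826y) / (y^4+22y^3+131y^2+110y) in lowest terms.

(y^3+4y^2+97y+826)/(y^2+21y+110)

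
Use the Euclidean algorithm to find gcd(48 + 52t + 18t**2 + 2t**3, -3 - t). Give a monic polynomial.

3 + t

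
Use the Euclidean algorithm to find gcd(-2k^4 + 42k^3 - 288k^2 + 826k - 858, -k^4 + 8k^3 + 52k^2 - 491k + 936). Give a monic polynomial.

k^2 - 7k + 13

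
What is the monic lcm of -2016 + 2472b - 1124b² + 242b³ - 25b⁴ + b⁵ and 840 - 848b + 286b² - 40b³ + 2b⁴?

10080 - 14376b + 8092b² - 2334b³ + 367b⁴ - 30b⁵ + b⁶

By polynomial division,
  b⁵ - 25b⁴ + 242b³ - 1124b² + 2472b - 2016 = ((1/2)b - 5/2)(2b⁴ - 40b³ + 286b² - 848b + 840) + (-b³ + 15b² - 68b + 84)
  2b⁴ - 40b³ + 286b² - 848b + 840 = (-2b + 10)(-b³ + 15b² - 68b + 84) + (0)
Last nonzero remainder: -b³ + 15b² - 68b + 84. Dividing through by -1 gives the monic gcd b³ - 15b² + 68b - 84.
Then lcm(f, g) = f·g / gcd(f, g); expanding and making the result monic gives the answer.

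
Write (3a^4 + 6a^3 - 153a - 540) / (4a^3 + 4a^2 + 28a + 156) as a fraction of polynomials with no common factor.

(3a^3 - 3a^2 + 9a - 180)/(4a^2 - 8a + 52)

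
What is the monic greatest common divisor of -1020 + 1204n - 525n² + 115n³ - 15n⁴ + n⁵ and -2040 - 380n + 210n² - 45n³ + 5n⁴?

34 - 5n + n²

Euclidean algorithm in ℚ[n]:
  n⁵ - 15n⁴ + 115n³ - 525n² + 1204n - 1020 = ((1/5)n - 6/5)(5n⁴ - 45n³ + 210n² - 380n - 2040) + (19n³ - 197n² + 1156n - 3468)
  5n⁴ - 45n³ + 210n² - 380n - 2040 = ((5/19)n + 130/361)(19n³ - 197n² + 1156n - 3468) + (-(8400/361)n² + (42000/361)n - 285600/361)
  19n³ - 197n² + 1156n - 3468 = (-(6859/8400)n + 6137/1400)(-(8400/361)n² + (42000/361)n - 285600/361) + (0)
Last nonzero remainder: -(8400/361)n² + (42000/361)n - 285600/361. Dividing through by -8400/361 gives the monic gcd n² - 5n + 34.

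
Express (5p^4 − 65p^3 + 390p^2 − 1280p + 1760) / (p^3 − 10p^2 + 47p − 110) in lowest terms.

(5p^2 − 40p + 80)/(p − 5)

Apply the Euclidean algorithm:
  5p^4 − 65p^3 + 390p^2 − 1280p + 1760 = (5p − 15)(p^3 − 10p^2 + 47p − 110) + (5p^2 − 25p + 110)
  p^3 − 10p^2 + 47p − 110 = ((1/5)p − 1)(5p^2 − 25p + 110) + (0)
Last nonzero remainder: 5p^2 − 25p + 110. Dividing through by 5 gives the monic gcd p^2 − 5p + 22.
Cancel p^2 − 5p + 22 from numerator and denominator to get the reduced form.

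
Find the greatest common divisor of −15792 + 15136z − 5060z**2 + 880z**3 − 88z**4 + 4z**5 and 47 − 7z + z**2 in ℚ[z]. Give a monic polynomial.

Euclidean algorithm in ℚ[z]:
  4z**5 − 88z**4 + 880z**3 − 5060z**2 + 15136z − 15792 = (4z**3 − 60z**2 + 272z − 336)(z**2 − 7z + 47) + (0)
The last nonzero remainder z**2 − 7z + 47 is already monic.

47 − 7z + z**2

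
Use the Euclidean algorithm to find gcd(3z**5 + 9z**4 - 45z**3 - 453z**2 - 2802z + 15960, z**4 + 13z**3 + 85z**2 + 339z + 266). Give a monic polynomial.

z**3 + 12z**2 + 73z + 266

Apply the Euclidean algorithm:
  3z**5 + 9z**4 - 45z**3 - 453z**2 - 2802z + 15960 = (3z - 30)(z**4 + 13z**3 + 85z**2 + 339z + 266) + (90z**3 + 1080z**2 + 6570z + 23940)
  z**4 + 13z**3 + 85z**2 + 339z + 266 = ((1/90)z + 1/90)(90z**3 + 1080z**2 + 6570z + 23940) + (0)
Last nonzero remainder: 90z**3 + 1080z**2 + 6570z + 23940. Dividing through by 90 gives the monic gcd z**3 + 12z**2 + 73z + 266.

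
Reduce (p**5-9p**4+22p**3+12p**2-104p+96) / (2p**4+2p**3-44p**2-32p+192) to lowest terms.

Euclidean algorithm in ℚ[p]:
  p**5-9p**4+22p**3+12p**2-104p+96 = ((1/2)p-5)(2p**4+2p**3-44p**2-32p+192) + (54p**3-192p**2-360p+1056)
  2p**4+2p**3-44p**2-32p+192 = ((1/27)p+41/243)(54p**3-192p**2-360p+1056) + ((140/81)p**2-(280/27)p+1120/81)
  54p**3-192p**2-360p+1056 = ((2187/70)p+2673/35)((140/81)p**2-(280/27)p+1120/81) + (0)
Last nonzero remainder: (140/81)p**2-(280/27)p+1120/81. Dividing through by 140/81 gives the monic gcd p**2-6p+8.
Cancel p**2-6p+8 from numerator and denominator to get the reduced form.

(p**3-3p**2-4p+12)/(2p**2+14p+24)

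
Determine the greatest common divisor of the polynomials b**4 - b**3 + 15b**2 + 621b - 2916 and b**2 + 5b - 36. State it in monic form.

By polynomial division,
  b**4 - b**3 + 15b**2 + 621b - 2916 = (b**2 - 6b + 81)(b**2 + 5b - 36) + (0)
The last nonzero remainder b**2 + 5b - 36 is already monic.

b**2 + 5b - 36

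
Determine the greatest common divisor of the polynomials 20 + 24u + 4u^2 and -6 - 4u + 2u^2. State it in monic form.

Euclidean algorithm in ℚ[u]:
  4u^2 + 24u + 20 = (2)(2u^2 - 4u - 6) + (32u + 32)
  2u^2 - 4u - 6 = ((1/16)u - 3/16)(32u + 32) + (0)
Last nonzero remainder: 32u + 32. Dividing through by 32 gives the monic gcd u + 1.

1 + u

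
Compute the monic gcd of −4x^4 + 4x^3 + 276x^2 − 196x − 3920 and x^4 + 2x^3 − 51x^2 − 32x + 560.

x^3 + 6x^2 − 27x − 140

Apply the Euclidean algorithm:
  −4x^4 + 4x^3 + 276x^2 − 196x − 3920 = (−4)(x^4 + 2x^3 − 51x^2 − 32x + 560) + (12x^3 + 72x^2 − 324x − 1680)
  x^4 + 2x^3 − 51x^2 − 32x + 560 = ((1/12)x − 1/3)(12x^3 + 72x^2 − 324x − 1680) + (0)
Last nonzero remainder: 12x^3 + 72x^2 − 324x − 1680. Dividing through by 12 gives the monic gcd x^3 + 6x^2 − 27x − 140.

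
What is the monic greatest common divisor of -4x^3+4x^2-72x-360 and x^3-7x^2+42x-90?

By polynomial division,
  -4x^3+4x^2-72x-360 = (-4)(x^3-7x^2+42x-90) + (-24x^2+96x-720)
  x^3-7x^2+42x-90 = (-(1/24)x+1/8)(-24x^2+96x-720) + (0)
Last nonzero remainder: -24x^2+96x-720. Dividing through by -24 gives the monic gcd x^2-4x+30.

x^2-4x+30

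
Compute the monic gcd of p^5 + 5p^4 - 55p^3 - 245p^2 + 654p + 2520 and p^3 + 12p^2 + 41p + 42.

By polynomial division,
  p^5 + 5p^4 - 55p^3 - 245p^2 + 654p + 2520 = (p^2 - 7p - 12)(p^3 + 12p^2 + 41p + 42) + (144p^2 + 1440p + 3024)
  p^3 + 12p^2 + 41p + 42 = ((1/144)p + 1/72)(144p^2 + 1440p + 3024) + (0)
Last nonzero remainder: 144p^2 + 1440p + 3024. Dividing through by 144 gives the monic gcd p^2 + 10p + 21.

p^2 + 10p + 21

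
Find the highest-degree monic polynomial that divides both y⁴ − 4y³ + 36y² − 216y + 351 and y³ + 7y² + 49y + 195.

Euclidean algorithm in ℚ[y]:
  y⁴ − 4y³ + 36y² − 216y + 351 = (y − 11)(y³ + 7y² + 49y + 195) + (64y² + 128y + 2496)
  y³ + 7y² + 49y + 195 = ((1/64)y + 5/64)(64y² + 128y + 2496) + (0)
Last nonzero remainder: 64y² + 128y + 2496. Dividing through by 64 gives the monic gcd y² + 2y + 39.

y² + 2y + 39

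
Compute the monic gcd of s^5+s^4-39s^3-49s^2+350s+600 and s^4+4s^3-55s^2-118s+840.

s^2-9s+20

Apply the Euclidean algorithm:
  s^5+s^4-39s^3-49s^2+350s+600 = (s-3)(s^4+4s^3-55s^2-118s+840) + (28s^3-96s^2-844s+3120)
  s^4+4s^3-55s^2-118s+840 = ((1/28)s+13/49)(28s^3-96s^2-844s+3120) + ((30/49)s^2-(270/49)s+600/49)
  28s^3-96s^2-844s+3120 = ((686/15)s+1274/5)((30/49)s^2-(270/49)s+600/49) + (0)
Last nonzero remainder: (30/49)s^2-(270/49)s+600/49. Dividing through by 30/49 gives the monic gcd s^2-9s+20.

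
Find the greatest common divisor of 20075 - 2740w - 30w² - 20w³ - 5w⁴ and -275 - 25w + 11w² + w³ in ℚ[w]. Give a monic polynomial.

By polynomial division,
  -5w⁴ - 20w³ - 30w² - 2740w + 20075 = (-5w + 35)(w³ + 11w² - 25w - 275) + (-540w² - 3240w + 29700)
  w³ + 11w² - 25w - 275 = (-(1/540)w - 1/108)(-540w² - 3240w + 29700) + (0)
Last nonzero remainder: -540w² - 3240w + 29700. Dividing through by -540 gives the monic gcd w² + 6w - 55.

-55 + 6w + w²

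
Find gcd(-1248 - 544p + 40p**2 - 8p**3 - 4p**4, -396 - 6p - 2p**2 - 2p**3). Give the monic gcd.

Euclidean algorithm in ℚ[p]:
  -4p**4 - 8p**3 + 40p**2 - 544p - 1248 = (2p + 2)(-2p**3 - 2p**2 - 6p - 396) + (56p**2 + 260p - 456)
  -2p**3 - 2p**2 - 6p - 396 = (-(1/28)p + 51/392)(56p**2 + 260p - 456) + (-(5499/98)p - 16497/49)
  56p**2 + 260p - 456 = (-(5488/5499)p + 7448/5499)(-(5499/98)p - 16497/49) + (0)
Last nonzero remainder: -(5499/98)p - 16497/49. Dividing through by -5499/98 gives the monic gcd p + 6.

6 + p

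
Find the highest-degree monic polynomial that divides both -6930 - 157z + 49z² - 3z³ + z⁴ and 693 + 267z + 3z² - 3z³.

Euclidean algorithm in ℚ[z]:
  z⁴ - 3z³ + 49z² - 157z - 6930 = (-(1/3)z + 2/3)(-3z³ + 3z² + 267z + 693) + (136z² - 104z - 7392)
  -3z³ + 3z² + 267z + 693 = (-(3/136)z + 3/578)(136z² - 104z - 7392) + ((30195/289)z + 211365/289)
  136z² - 104z - 7392 = ((39304/30195)z - 9248/915)((30195/289)z + 211365/289) + (0)
Last nonzero remainder: (30195/289)z + 211365/289. Dividing through by 30195/289 gives the monic gcd z + 7.

7 + z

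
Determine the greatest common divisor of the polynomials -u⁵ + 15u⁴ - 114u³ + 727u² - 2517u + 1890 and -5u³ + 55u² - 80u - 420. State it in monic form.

u² - 13u + 42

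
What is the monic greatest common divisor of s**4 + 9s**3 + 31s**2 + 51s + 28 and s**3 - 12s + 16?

s + 4

Apply the Euclidean algorithm:
  s**4 + 9s**3 + 31s**2 + 51s + 28 = (s + 9)(s**3 - 12s + 16) + (43s**2 + 143s - 116)
  s**3 - 12s + 16 = ((1/43)s - 143/1849)(43s**2 + 143s - 116) + ((3249/1849)s + 12996/1849)
  43s**2 + 143s - 116 = ((79507/3249)s - 53621/3249)((3249/1849)s + 12996/1849) + (0)
Last nonzero remainder: (3249/1849)s + 12996/1849. Dividing through by 3249/1849 gives the monic gcd s + 4.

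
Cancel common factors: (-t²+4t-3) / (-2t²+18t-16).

(t-3)/(2t-16)

Repeated division with remainder:
  -t²+4t-3 = (1/2)(-2t²+18t-16) + (-5t+5)
  -2t²+18t-16 = ((2/5)t-16/5)(-5t+5) + (0)
Last nonzero remainder: -5t+5. Dividing through by -5 gives the monic gcd t-1.
Cancel t-1 from numerator and denominator to get the reduced form.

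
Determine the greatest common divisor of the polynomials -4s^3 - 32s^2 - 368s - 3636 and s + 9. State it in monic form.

s + 9

Euclidean algorithm in ℚ[s]:
  -4s^3 - 32s^2 - 368s - 3636 = (-4s^2 + 4s - 404)(s + 9) + (0)
The last nonzero remainder s + 9 is already monic.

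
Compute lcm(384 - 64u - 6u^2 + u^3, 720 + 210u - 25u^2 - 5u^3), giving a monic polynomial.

Euclidean algorithm in ℚ[u]:
  u^3 - 6u^2 - 64u + 384 = (-1/5)(-5u^3 - 25u^2 + 210u + 720) + (-11u^2 - 22u + 528)
  -5u^3 - 25u^2 + 210u + 720 = ((5/11)u + 15/11)(-11u^2 - 22u + 528) + (0)
Last nonzero remainder: -11u^2 - 22u + 528. Dividing through by -11 gives the monic gcd u^2 + 2u - 48.
Then lcm(f, g) = f·g / gcd(f, g); expanding and making the result monic gives the answer.

1152 + 192u - 82u^2 - 3u^3 + u^4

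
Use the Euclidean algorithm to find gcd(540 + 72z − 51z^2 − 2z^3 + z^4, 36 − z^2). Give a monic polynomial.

−36 + z^2

By polynomial division,
  z^4 − 2z^3 − 51z^2 + 72z + 540 = (−z^2 + 2z + 15)(−z^2 + 36) + (0)
Last nonzero remainder: −z^2 + 36. Dividing through by −1 gives the monic gcd z^2 − 36.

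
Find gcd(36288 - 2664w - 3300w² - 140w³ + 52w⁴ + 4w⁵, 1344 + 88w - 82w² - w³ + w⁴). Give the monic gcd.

Euclidean algorithm in ℚ[w]:
  4w⁵ + 52w⁴ - 140w³ - 3300w² - 2664w + 36288 = (4w + 56)(w⁴ - w³ - 82w² + 88w + 1344) + (244w³ + 940w² - 12968w - 38976)
  w⁴ - w³ - 82w² + 88w + 1344 = ((1/244)w - 74/3721)(244w³ + 940w² - 12968w - 38976) + (-(37800/3721)w² - (37800/3721)w + 2116800/3721)
  244w³ + 940w² - 12968w - 38976 = (-(226981/9450)w - 107909/1575)(-(37800/3721)w² - (37800/3721)w + 2116800/3721) + (0)
Last nonzero remainder: -(37800/3721)w² - (37800/3721)w + 2116800/3721. Dividing through by -37800/3721 gives the monic gcd w² + w - 56.

-56 + w + w²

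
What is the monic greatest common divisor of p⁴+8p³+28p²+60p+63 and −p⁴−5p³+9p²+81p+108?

By polynomial division,
  p⁴+8p³+28p²+60p+63 = (−1)(−p⁴−5p³+9p²+81p+108) + (3p³+37p²+141p+171)
  −p⁴−5p³+9p²+81p+108 = (−(1/3)p+22/9)(3p³+37p²+141p+171) + (−(310/9)p²−(620/3)p−310)
  3p³+37p²+141p+171 = (−(27/310)p−171/310)(−(310/9)p²−(620/3)p−310) + (0)
Last nonzero remainder: −(310/9)p²−(620/3)p−310. Dividing through by −310/9 gives the monic gcd p²+6p+9.

p²+6p+9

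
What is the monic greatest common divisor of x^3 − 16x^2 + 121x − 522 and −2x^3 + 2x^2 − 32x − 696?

x^2 − 7x + 58

Repeated division with remainder:
  x^3 − 16x^2 + 121x − 522 = (−1/2)(−2x^3 + 2x^2 − 32x − 696) + (−15x^2 + 105x − 870)
  −2x^3 + 2x^2 − 32x − 696 = ((2/15)x + 4/5)(−15x^2 + 105x − 870) + (0)
Last nonzero remainder: −15x^2 + 105x − 870. Dividing through by −15 gives the monic gcd x^2 − 7x + 58.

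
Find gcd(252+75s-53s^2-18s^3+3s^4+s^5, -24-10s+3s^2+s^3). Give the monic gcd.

-12+s+s^2

Euclidean algorithm in ℚ[s]:
  s^5+3s^4-18s^3-53s^2+75s+252 = (s^2-8)(s^3+3s^2-10s-24) + (-5s^2-5s+60)
  s^3+3s^2-10s-24 = (-(1/5)s-2/5)(-5s^2-5s+60) + (0)
Last nonzero remainder: -5s^2-5s+60. Dividing through by -5 gives the monic gcd s^2+s-12.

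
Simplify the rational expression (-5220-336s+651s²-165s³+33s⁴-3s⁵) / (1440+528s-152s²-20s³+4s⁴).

(435-117s+21s²-3s³)/(-120-4s+4s²)

Apply the Euclidean algorithm:
  -3s⁵+33s⁴-165s³+651s²-336s-5220 = (-(3/4)s+9/2)(4s⁴-20s³-152s²+528s+1440) + (-189s³+1731s²-1632s-11700)
  4s⁴-20s³-152s²+528s+1440 = (-(4/189)s-1048/11907)(-189s³+1731s²-1632s-11700) + (-(135680/3969)s²+(542720/3969)s+542720/1323)
  -189s³+1731s²-1632s-11700 = ((750141/135680)s-773955/27136)(-(135680/3969)s²+(542720/3969)s+542720/1323) + (0)
Last nonzero remainder: -(135680/3969)s²+(542720/3969)s+542720/1323. Dividing through by -135680/3969 gives the monic gcd s²-4s-12.
Cancel s²-4s-12 from numerator and denominator to get the reduced form.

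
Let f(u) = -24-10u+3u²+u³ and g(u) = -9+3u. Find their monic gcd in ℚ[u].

-3+u

By polynomial division,
  u³+3u²-10u-24 = ((1/3)u²+2u+8/3)(3u-9) + (0)
Last nonzero remainder: 3u-9. Dividing through by 3 gives the monic gcd u-3.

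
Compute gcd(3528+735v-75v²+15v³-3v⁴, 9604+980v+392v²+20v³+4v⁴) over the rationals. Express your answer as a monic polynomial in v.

Euclidean algorithm in ℚ[v]:
  -3v⁴+15v³-75v²+735v+3528 = (-3/4)(4v⁴+20v³+392v²+980v+9604) + (30v³+219v²+1470v+10731)
  4v⁴+20v³+392v²+980v+9604 = ((2/15)v-23/75)(30v³+219v²+1470v+10731) + ((6579/25)v²+322371/25)
  30v³+219v²+1470v+10731 = ((250/2193)v+1825/2193)((6579/25)v²+322371/25) + (0)
Last nonzero remainder: (6579/25)v²+322371/25. Dividing through by 6579/25 gives the monic gcd v²+49.

49+v²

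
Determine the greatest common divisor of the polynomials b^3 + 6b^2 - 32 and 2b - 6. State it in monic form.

1

Apply the Euclidean algorithm:
  b^3 + 6b^2 - 32 = ((1/2)b^2 + (9/2)b + 27/2)(2b - 6) + (49)
  2b - 6 = ((2/49)b - 6/49)(49) + (0)
The last nonzero remainder is the constant 49, so the polynomials are coprime and gcd = 1.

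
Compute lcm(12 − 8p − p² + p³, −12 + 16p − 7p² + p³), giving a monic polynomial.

−36 + 36p − 5p² − 4p³ + p⁴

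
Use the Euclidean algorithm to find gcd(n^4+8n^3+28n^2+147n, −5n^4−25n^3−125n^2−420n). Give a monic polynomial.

n^3+n^2+21n

Apply the Euclidean algorithm:
  n^4+8n^3+28n^2+147n = (−1/5)(−5n^4−25n^3−125n^2−420n) + (3n^3+3n^2+63n)
  −5n^4−25n^3−125n^2−420n = (−(5/3)n−20/3)(3n^3+3n^2+63n) + (0)
Last nonzero remainder: 3n^3+3n^2+63n. Dividing through by 3 gives the monic gcd n^3+n^2+21n.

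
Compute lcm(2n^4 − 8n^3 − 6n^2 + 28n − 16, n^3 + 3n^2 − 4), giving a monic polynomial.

n^5 − 2n^4 − 11n^3 + 8n^2 + 20n − 16

Apply the Euclidean algorithm:
  2n^4 − 8n^3 − 6n^2 + 28n − 16 = (2n − 14)(n^3 + 3n^2 − 4) + (36n^2 + 36n − 72)
  n^3 + 3n^2 − 4 = ((1/36)n + 1/18)(36n^2 + 36n − 72) + (0)
Last nonzero remainder: 36n^2 + 36n − 72. Dividing through by 36 gives the monic gcd n^2 + n − 2.
Then lcm(f, g) = f·g / gcd(f, g); expanding and making the result monic gives the answer.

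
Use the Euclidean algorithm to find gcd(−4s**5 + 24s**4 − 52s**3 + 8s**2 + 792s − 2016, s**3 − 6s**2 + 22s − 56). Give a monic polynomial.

s**3 − 6s**2 + 22s − 56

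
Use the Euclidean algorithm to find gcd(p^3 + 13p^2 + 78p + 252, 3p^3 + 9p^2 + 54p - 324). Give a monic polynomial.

p^2 + 6p + 36

Apply the Euclidean algorithm:
  p^3 + 13p^2 + 78p + 252 = (1/3)(3p^3 + 9p^2 + 54p - 324) + (10p^2 + 60p + 360)
  3p^3 + 9p^2 + 54p - 324 = ((3/10)p - 9/10)(10p^2 + 60p + 360) + (0)
Last nonzero remainder: 10p^2 + 60p + 360. Dividing through by 10 gives the monic gcd p^2 + 6p + 36.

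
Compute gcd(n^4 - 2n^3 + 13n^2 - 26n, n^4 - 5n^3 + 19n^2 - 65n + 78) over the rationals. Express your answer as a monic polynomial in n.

n^3 - 2n^2 + 13n - 26

Apply the Euclidean algorithm:
  n^4 - 2n^3 + 13n^2 - 26n = (n^4 - 5n^3 + 19n^2 - 65n + 78) + (3n^3 - 6n^2 + 39n - 78)
  n^4 - 5n^3 + 19n^2 - 65n + 78 = ((1/3)n - 1)(3n^3 - 6n^2 + 39n - 78) + (0)
Last nonzero remainder: 3n^3 - 6n^2 + 39n - 78. Dividing through by 3 gives the monic gcd n^3 - 2n^2 + 13n - 26.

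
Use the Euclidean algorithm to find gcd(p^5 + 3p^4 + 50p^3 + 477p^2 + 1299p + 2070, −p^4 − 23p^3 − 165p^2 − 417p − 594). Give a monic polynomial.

Euclidean algorithm in ℚ[p]:
  p^5 + 3p^4 + 50p^3 + 477p^2 + 1299p + 2070 = (−p + 20)(−p^4 − 23p^3 − 165p^2 − 417p − 594) + (345p^3 + 3360p^2 + 9045p + 13950)
  −p^4 − 23p^3 − 165p^2 − 417p − 594 = (−(1/345)p − 61/1587)(345p^3 + 3360p^2 + 9045p + 13950) + (−(5096/529)p^2 − (15288/529)p − 30576/529)
  345p^3 + 3360p^2 + 9045p + 13950 = (−(182505/5096)p − 1229925/5096)(−(5096/529)p^2 − (15288/529)p − 30576/529) + (0)
Last nonzero remainder: −(5096/529)p^2 − (15288/529)p − 30576/529. Dividing through by −5096/529 gives the monic gcd p^2 + 3p + 6.

p^2 + 3p + 6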